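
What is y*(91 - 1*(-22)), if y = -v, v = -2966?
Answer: 335158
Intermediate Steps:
y = 2966 (y = -1*(-2966) = 2966)
y*(91 - 1*(-22)) = 2966*(91 - 1*(-22)) = 2966*(91 + 22) = 2966*113 = 335158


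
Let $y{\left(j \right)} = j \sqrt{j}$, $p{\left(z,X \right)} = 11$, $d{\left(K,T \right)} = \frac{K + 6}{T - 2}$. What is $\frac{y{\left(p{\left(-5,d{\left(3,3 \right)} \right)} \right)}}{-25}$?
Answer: $- \frac{11 \sqrt{11}}{25} \approx -1.4593$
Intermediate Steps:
$d{\left(K,T \right)} = \frac{6 + K}{-2 + T}$
$y{\left(j \right)} = j^{\frac{3}{2}}$
$\frac{y{\left(p{\left(-5,d{\left(3,3 \right)} \right)} \right)}}{-25} = \frac{11^{\frac{3}{2}}}{-25} = 11 \sqrt{11} \left(- \frac{1}{25}\right) = - \frac{11 \sqrt{11}}{25}$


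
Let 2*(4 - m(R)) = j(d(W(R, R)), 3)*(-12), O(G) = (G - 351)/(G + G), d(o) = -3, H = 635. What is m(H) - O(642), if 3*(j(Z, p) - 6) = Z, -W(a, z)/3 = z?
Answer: 14455/428 ≈ 33.773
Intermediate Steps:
W(a, z) = -3*z
O(G) = (-351 + G)/(2*G) (O(G) = (-351 + G)/((2*G)) = (-351 + G)*(1/(2*G)) = (-351 + G)/(2*G))
j(Z, p) = 6 + Z/3
m(R) = 34 (m(R) = 4 - (6 + (⅓)*(-3))*(-12)/2 = 4 - (6 - 1)*(-12)/2 = 4 - 5*(-12)/2 = 4 - ½*(-60) = 4 + 30 = 34)
m(H) - O(642) = 34 - (-351 + 642)/(2*642) = 34 - 291/(2*642) = 34 - 1*97/428 = 34 - 97/428 = 14455/428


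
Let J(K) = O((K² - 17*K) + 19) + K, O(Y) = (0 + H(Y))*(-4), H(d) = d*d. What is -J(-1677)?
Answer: 32281873979473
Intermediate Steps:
H(d) = d²
O(Y) = -4*Y² (O(Y) = (0 + Y²)*(-4) = Y²*(-4) = -4*Y²)
J(K) = K - 4*(19 + K² - 17*K)² (J(K) = -4*((K² - 17*K) + 19)² + K = -4*(19 + K² - 17*K)² + K = K - 4*(19 + K² - 17*K)²)
-J(-1677) = -(-1677 - 4*(19 + (-1677)² - 17*(-1677))²) = -(-1677 - 4*(19 + 2812329 + 28509)²) = -(-1677 - 4*2840857²) = -(-1677 - 4*8070468494449) = -(-1677 - 32281873977796) = -1*(-32281873979473) = 32281873979473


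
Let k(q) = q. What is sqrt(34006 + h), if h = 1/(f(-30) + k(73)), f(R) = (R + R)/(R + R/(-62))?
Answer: 3*sqrt(79154395419)/4577 ≈ 184.41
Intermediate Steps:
f(R) = 124/61 (f(R) = (2*R)/(R + R*(-1/62)) = (2*R)/(R - R/62) = (2*R)/((61*R/62)) = (2*R)*(62/(61*R)) = 124/61)
h = 61/4577 (h = 1/(124/61 + 73) = 1/(4577/61) = 61/4577 ≈ 0.013328)
sqrt(34006 + h) = sqrt(34006 + 61/4577) = sqrt(155645523/4577) = 3*sqrt(79154395419)/4577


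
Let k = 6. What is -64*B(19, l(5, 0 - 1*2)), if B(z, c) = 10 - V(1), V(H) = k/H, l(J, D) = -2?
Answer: -256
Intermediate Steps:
V(H) = 6/H
B(z, c) = 4 (B(z, c) = 10 - 6/1 = 10 - 6 = 4)
-64*B(19, l(5, 0 - 1*2)) = -64*4 = -256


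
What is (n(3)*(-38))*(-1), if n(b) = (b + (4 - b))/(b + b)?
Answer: 76/3 ≈ 25.333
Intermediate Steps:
n(b) = 2/b (n(b) = 4/((2*b)) = 4*(1/(2*b)) = 2/b)
(n(3)*(-38))*(-1) = ((2/3)*(-38))*(-1) = ((2*(⅓))*(-38))*(-1) = ((⅔)*(-38))*(-1) = -76/3*(-1) = 76/3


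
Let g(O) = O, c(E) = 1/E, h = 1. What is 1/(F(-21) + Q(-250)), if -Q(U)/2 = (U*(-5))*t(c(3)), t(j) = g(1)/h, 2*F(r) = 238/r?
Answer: -3/7517 ≈ -0.00039910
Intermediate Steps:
F(r) = 119/r (F(r) = (238/r)/2 = 119/r)
t(j) = 1 (t(j) = 1/1 = 1*1 = 1)
Q(U) = 10*U (Q(U) = -2*U*(-5) = -2*(-5*U) = -(-10)*U = 10*U)
1/(F(-21) + Q(-250)) = 1/(119/(-21) + 10*(-250)) = 1/(119*(-1/21) - 2500) = 1/(-17/3 - 2500) = 1/(-7517/3) = -3/7517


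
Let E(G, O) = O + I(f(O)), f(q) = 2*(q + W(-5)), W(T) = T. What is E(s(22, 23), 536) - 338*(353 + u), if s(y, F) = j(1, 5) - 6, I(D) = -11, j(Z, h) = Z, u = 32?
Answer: -129605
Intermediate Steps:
f(q) = -10 + 2*q (f(q) = 2*(q - 5) = 2*(-5 + q) = -10 + 2*q)
s(y, F) = -5 (s(y, F) = 1 - 6 = -5)
E(G, O) = -11 + O (E(G, O) = O - 11 = -11 + O)
E(s(22, 23), 536) - 338*(353 + u) = (-11 + 536) - 338*(353 + 32) = 525 - 338*385 = 525 - 130130 = -129605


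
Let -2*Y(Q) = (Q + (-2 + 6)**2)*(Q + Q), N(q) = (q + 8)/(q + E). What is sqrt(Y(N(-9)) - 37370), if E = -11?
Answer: I*sqrt(14948321)/20 ≈ 193.32*I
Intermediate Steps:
N(q) = (8 + q)/(-11 + q) (N(q) = (q + 8)/(q - 11) = (8 + q)/(-11 + q))
Y(Q) = -Q*(16 + Q) (Y(Q) = -(Q + (-2 + 6)**2)*(Q + Q)/2 = -(Q + 4**2)*2*Q/2 = -(Q + 16)*2*Q/2 = -(16 + Q)*2*Q/2 = -Q*(16 + Q))
sqrt(Y(N(-9)) - 37370) = sqrt(-(8 - 9)/(-11 - 9)*(16 + (8 - 9)/(-11 - 9)) - 37370) = sqrt(--1/(-20)*(16 - 1/(-20)) - 37370) = sqrt(-(-1/20*(-1))*(16 - 1/20*(-1)) - 37370) = sqrt(-1*1/20*(16 + 1/20) - 37370) = sqrt(-1*1/20*321/20 - 37370) = sqrt(-321/400 - 37370) = sqrt(-14948321/400) = I*sqrt(14948321)/20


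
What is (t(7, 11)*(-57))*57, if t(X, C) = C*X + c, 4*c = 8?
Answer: -256671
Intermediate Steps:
c = 2 (c = (1/4)*8 = 2)
t(X, C) = 2 + C*X (t(X, C) = C*X + 2 = 2 + C*X)
(t(7, 11)*(-57))*57 = ((2 + 11*7)*(-57))*57 = ((2 + 77)*(-57))*57 = (79*(-57))*57 = -4503*57 = -256671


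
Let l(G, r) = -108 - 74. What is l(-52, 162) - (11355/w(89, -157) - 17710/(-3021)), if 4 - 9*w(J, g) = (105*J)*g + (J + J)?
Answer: -10282383547/54713331 ≈ -187.93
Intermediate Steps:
l(G, r) = -182
w(J, g) = 4/9 - 2*J/9 - 35*J*g/3 (w(J, g) = 4/9 - ((105*J)*g + (J + J))/9 = 4/9 - (105*J*g + 2*J)/9 = 4/9 - (2*J + 105*J*g)/9 = 4/9 + (-2*J/9 - 35*J*g/3) = 4/9 - 2*J/9 - 35*J*g/3)
l(-52, 162) - (11355/w(89, -157) - 17710/(-3021)) = -182 - (11355/(4/9 - 2/9*89 - 35/3*89*(-157)) - 17710/(-3021)) = -182 - (11355/(4/9 - 178/9 + 489055/3) - 17710*(-1/3021)) = -182 - (11355/162999 + 17710/3021) = -182 - (11355*(1/162999) + 17710/3021) = -182 - (3785/54333 + 17710/3021) = -182 - 1*324557305/54713331 = -182 - 324557305/54713331 = -10282383547/54713331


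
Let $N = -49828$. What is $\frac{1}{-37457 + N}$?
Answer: $- \frac{1}{87285} \approx -1.1457 \cdot 10^{-5}$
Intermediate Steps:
$\frac{1}{-37457 + N} = \frac{1}{-37457 - 49828} = \frac{1}{-87285} = - \frac{1}{87285}$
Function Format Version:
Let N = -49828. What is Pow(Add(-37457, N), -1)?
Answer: Rational(-1, 87285) ≈ -1.1457e-5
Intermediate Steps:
Pow(Add(-37457, N), -1) = Pow(Add(-37457, -49828), -1) = Pow(-87285, -1) = Rational(-1, 87285)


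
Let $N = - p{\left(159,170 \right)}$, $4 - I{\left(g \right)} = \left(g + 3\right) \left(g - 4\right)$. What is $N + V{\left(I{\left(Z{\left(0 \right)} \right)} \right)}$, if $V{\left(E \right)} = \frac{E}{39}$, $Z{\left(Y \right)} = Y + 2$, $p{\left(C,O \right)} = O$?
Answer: $- \frac{6616}{39} \approx -169.64$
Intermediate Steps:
$Z{\left(Y \right)} = 2 + Y$
$I{\left(g \right)} = 4 - \left(-4 + g\right) \left(3 + g\right)$ ($I{\left(g \right)} = 4 - \left(g + 3\right) \left(g - 4\right) = 4 - \left(3 + g\right) \left(-4 + g\right) = 4 - \left(-4 + g\right) \left(3 + g\right)$)
$V{\left(E \right)} = \frac{E}{39}$ ($V{\left(E \right)} = E \frac{1}{39} = \frac{E}{39}$)
$N = -170$ ($N = \left(-1\right) 170 = -170$)
$N + V{\left(I{\left(Z{\left(0 \right)} \right)} \right)} = -170 + \frac{16 + \left(2 + 0\right) - \left(2 + 0\right)^{2}}{39} = -170 + \frac{16 + 2 - 2^{2}}{39} = -170 + \frac{16 + 2 - 4}{39} = -170 + \frac{1}{39} \cdot 14 = -170 + \frac{14}{39} = - \frac{6616}{39}$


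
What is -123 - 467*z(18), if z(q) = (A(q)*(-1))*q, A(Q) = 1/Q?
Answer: 344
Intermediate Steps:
z(q) = -1 (z(q) = (-1/q)*q = -1)
-123 - 467*z(18) = -123 - 467*(-1) = -123 + 467 = 344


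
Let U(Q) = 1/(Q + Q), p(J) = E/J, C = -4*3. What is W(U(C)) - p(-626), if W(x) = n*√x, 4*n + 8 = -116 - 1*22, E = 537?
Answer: 537/626 - 73*I*√6/24 ≈ 0.85783 - 7.4505*I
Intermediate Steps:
C = -12
p(J) = 537/J
U(Q) = 1/(2*Q)
n = -73/2 (n = -2 + (-116 - 1*22)/4 = -2 + (-116 - 22)/4 = -2 + (¼)*(-138) = -2 - 69/2 = -73/2 ≈ -36.500)
W(x) = -73*√x/2
W(U(C)) - p(-626) = -73*√2*(I*√3/6)/2/2 - 537/(-626) = -73*I*√6/12/2 - 537*(-1)/626 = -73*I*√6/24 - 1*(-537/626) = -73*I*√6/24 + 537/626 = 537/626 - 73*I*√6/24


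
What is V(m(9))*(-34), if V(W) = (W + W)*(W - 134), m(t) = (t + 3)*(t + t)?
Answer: -1204416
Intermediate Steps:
m(t) = 2*t*(3 + t) (m(t) = (3 + t)*(2*t) = 2*t*(3 + t))
V(W) = 2*W*(-134 + W) (V(W) = (2*W)*(-134 + W) = 2*W*(-134 + W))
V(m(9))*(-34) = (2*(2*9*(3 + 9))*(-134 + 2*9*(3 + 9)))*(-34) = (2*(2*9*12)*(-134 + 2*9*12))*(-34) = (2*216*(-134 + 216))*(-34) = (2*216*82)*(-34) = 35424*(-34) = -1204416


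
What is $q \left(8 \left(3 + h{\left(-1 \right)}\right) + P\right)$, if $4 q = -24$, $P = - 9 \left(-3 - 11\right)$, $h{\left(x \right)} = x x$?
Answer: $-948$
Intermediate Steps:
$h{\left(x \right)} = x^{2}$
$P = 126$ ($P = \left(-9\right) \left(-14\right) = 126$)
$q = -6$ ($q = \frac{1}{4} \left(-24\right) = -6$)
$q \left(8 \left(3 + h{\left(-1 \right)}\right) + P\right) = - 6 \left(8 \left(3 + \left(-1\right)^{2}\right) + 126\right) = - 6 \left(8 \left(3 + 1\right) + 126\right) = - 6 \left(8 \cdot 4 + 126\right) = - 6 \left(32 + 126\right) = \left(-6\right) 158 = -948$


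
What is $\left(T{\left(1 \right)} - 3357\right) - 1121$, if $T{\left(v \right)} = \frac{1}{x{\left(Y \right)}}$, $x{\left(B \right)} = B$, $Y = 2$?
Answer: $- \frac{8955}{2} \approx -4477.5$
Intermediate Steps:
$T{\left(v \right)} = \frac{1}{2}$
$\left(T{\left(1 \right)} - 3357\right) - 1121 = \left(\frac{1}{2} - 3357\right) - 1121 = - \frac{6713}{2} - 1121 = - \frac{8955}{2}$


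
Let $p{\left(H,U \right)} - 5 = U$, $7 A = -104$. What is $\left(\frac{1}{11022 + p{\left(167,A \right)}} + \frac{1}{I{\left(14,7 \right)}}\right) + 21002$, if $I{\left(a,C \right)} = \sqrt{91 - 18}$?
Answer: $\frac{1618939177}{77085} + \frac{\sqrt{73}}{73} \approx 21002.0$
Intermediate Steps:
$A = - \frac{104}{7}$ ($A = \frac{1}{7} \left(-104\right) = - \frac{104}{7} \approx -14.857$)
$p{\left(H,U \right)} = 5 + U$
$I{\left(a,C \right)} = \sqrt{73}$
$\left(\frac{1}{11022 + p{\left(167,A \right)}} + \frac{1}{I{\left(14,7 \right)}}\right) + 21002 = \left(\frac{1}{11022 + \left(5 - \frac{104}{7}\right)} + \frac{1}{\sqrt{73}}\right) + 21002 = \left(\frac{1}{11022 - \frac{69}{7}} + \frac{\sqrt{73}}{73}\right) + 21002 = \left(\frac{1}{\frac{77085}{7}} + \frac{\sqrt{73}}{73}\right) + 21002 = \left(\frac{7}{77085} + \frac{\sqrt{73}}{73}\right) + 21002 = \frac{1618939177}{77085} + \frac{\sqrt{73}}{73}$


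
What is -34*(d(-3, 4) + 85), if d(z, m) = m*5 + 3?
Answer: -3672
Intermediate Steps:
d(z, m) = 3 + 5*m (d(z, m) = 5*m + 3 = 3 + 5*m)
-34*(d(-3, 4) + 85) = -34*((3 + 5*4) + 85) = -34*((3 + 20) + 85) = -34*(23 + 85) = -34*108 = -3672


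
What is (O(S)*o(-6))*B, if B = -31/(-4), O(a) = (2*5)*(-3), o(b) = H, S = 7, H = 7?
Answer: -3255/2 ≈ -1627.5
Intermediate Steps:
o(b) = 7
O(a) = -30 (O(a) = 10*(-3) = -30)
B = 31/4 (B = -31*(-1/4) = 31/4 ≈ 7.7500)
(O(S)*o(-6))*B = -30*7*(31/4) = -210*31/4 = -3255/2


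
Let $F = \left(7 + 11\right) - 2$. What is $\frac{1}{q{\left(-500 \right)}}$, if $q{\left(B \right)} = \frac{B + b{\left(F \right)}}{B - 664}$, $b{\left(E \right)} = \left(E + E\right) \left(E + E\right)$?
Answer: $- \frac{291}{131} \approx -2.2214$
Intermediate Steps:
$F = 16$ ($F = 18 - 2 = 16$)
$b{\left(E \right)} = 4 E^{2}$ ($b{\left(E \right)} = 2 E 2 E = 4 E^{2}$)
$q{\left(B \right)} = \frac{1024 + B}{-664 + B}$ ($q{\left(B \right)} = \frac{B + 4 \cdot 16^{2}}{B - 664} = \frac{B + 4 \cdot 256}{-664 + B} = \frac{B + 1024}{-664 + B} = \frac{1024 + B}{-664 + B}$)
$\frac{1}{q{\left(-500 \right)}} = \frac{1}{\frac{1}{-664 - 500} \left(1024 - 500\right)} = \frac{1}{\frac{1}{-1164} \cdot 524} = \frac{1}{\left(- \frac{1}{1164}\right) 524} = \frac{1}{- \frac{131}{291}} = - \frac{291}{131}$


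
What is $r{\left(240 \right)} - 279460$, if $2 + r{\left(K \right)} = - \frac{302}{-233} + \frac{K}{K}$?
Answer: $- \frac{65114111}{233} \approx -2.7946 \cdot 10^{5}$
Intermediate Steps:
$r{\left(K \right)} = \frac{69}{233}$ ($r{\left(K \right)} = -2 + \left(- \frac{302}{-233} + \frac{K}{K}\right) = -2 + \left(\left(-302\right) \left(- \frac{1}{233}\right) + 1\right) = -2 + \left(\frac{302}{233} + 1\right) = -2 + \frac{535}{233} = \frac{69}{233}$)
$r{\left(240 \right)} - 279460 = \frac{69}{233} - 279460 = - \frac{65114111}{233}$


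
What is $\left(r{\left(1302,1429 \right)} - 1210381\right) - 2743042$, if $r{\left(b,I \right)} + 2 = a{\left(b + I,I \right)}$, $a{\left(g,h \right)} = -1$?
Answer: $-3953426$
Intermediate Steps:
$r{\left(b,I \right)} = -3$ ($r{\left(b,I \right)} = -2 - 1 = -3$)
$\left(r{\left(1302,1429 \right)} - 1210381\right) - 2743042 = \left(-3 - 1210381\right) - 2743042 = -1210384 - 2743042 = -3953426$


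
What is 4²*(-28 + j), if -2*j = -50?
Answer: -48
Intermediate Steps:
j = 25 (j = -½*(-50) = 25)
4²*(-28 + j) = 4²*(-28 + 25) = 16*(-3) = -48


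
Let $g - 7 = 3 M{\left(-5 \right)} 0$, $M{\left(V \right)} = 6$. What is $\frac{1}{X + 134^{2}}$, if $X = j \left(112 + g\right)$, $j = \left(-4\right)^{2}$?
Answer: $\frac{1}{19860} \approx 5.0352 \cdot 10^{-5}$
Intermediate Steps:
$j = 16$
$g = 7$ ($g = 7 + 3 \cdot 6 \cdot 0 = 7 + 18 \cdot 0 = 7 + 0 = 7$)
$X = 1904$ ($X = 16 \left(112 + 7\right) = 16 \cdot 119 = 1904$)
$\frac{1}{X + 134^{2}} = \frac{1}{1904 + 134^{2}} = \frac{1}{1904 + 17956} = \frac{1}{19860}$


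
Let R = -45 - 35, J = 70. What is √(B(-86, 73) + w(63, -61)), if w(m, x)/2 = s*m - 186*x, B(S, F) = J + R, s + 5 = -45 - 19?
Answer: 2*√3497 ≈ 118.27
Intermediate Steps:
s = -69 (s = -5 + (-45 - 19) = -5 - 64 = -69)
R = -80
B(S, F) = -10 (B(S, F) = 70 - 80 = -10)
w(m, x) = -372*x - 138*m (w(m, x) = 2*(-69*m - 186*x) = 2*(-186*x - 69*m) = -372*x - 138*m)
√(B(-86, 73) + w(63, -61)) = √(-10 + (-372*(-61) - 138*63)) = √(-10 + (22692 - 8694)) = √(-10 + 13998) = √13988 = 2*√3497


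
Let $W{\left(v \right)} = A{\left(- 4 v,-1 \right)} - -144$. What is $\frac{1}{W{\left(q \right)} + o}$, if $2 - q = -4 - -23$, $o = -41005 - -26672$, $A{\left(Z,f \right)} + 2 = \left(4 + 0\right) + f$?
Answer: $- \frac{1}{14188} \approx -7.0482 \cdot 10^{-5}$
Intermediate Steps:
$A{\left(Z,f \right)} = 2 + f$ ($A{\left(Z,f \right)} = -2 + \left(\left(4 + 0\right) + f\right) = -2 + \left(4 + f\right) = 2 + f$)
$o = -14333$ ($o = -41005 + 26672 = -14333$)
$q = -17$ ($q = 2 - \left(-4 - -23\right) = 2 - \left(-4 + 23\right) = 2 - 19 = -17$)
$W{\left(v \right)} = 145$ ($W{\left(v \right)} = \left(2 - 1\right) - -144 = 1 + 144 = 145$)
$\frac{1}{W{\left(q \right)} + o} = \frac{1}{145 - 14333} = \frac{1}{-14188} = - \frac{1}{14188}$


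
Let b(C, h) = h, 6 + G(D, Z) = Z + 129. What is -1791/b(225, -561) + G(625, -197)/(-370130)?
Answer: 110490724/34607155 ≈ 3.1927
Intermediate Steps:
G(D, Z) = 123 + Z (G(D, Z) = -6 + (Z + 129) = -6 + (129 + Z) = 123 + Z)
-1791/b(225, -561) + G(625, -197)/(-370130) = -1791/(-561) + (123 - 197)/(-370130) = -1791*(-1/561) - 74*(-1/370130) = 597/187 + 37/185065 = 110490724/34607155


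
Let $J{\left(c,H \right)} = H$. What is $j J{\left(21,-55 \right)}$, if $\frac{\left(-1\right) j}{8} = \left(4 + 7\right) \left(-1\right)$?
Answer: $-4840$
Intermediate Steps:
$j = 88$ ($j = - 8 \left(4 + 7\right) \left(-1\right) = - 8 \cdot 11 \left(-1\right) = \left(-8\right) \left(-11\right) = 88$)
$j J{\left(21,-55 \right)} = 88 \left(-55\right) = -4840$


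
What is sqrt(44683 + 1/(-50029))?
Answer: sqrt(2282390167926)/7147 ≈ 211.38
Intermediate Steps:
sqrt(44683 + 1/(-50029)) = sqrt(44683 - 1/50029) = sqrt(2235445806/50029) = sqrt(2282390167926)/7147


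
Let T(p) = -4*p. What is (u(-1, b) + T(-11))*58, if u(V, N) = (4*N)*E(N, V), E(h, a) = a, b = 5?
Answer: 1392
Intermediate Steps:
u(V, N) = 4*N*V (u(V, N) = (4*N)*V = 4*N*V)
(u(-1, b) + T(-11))*58 = (4*5*(-1) - 4*(-11))*58 = (-20 + 44)*58 = 24*58 = 1392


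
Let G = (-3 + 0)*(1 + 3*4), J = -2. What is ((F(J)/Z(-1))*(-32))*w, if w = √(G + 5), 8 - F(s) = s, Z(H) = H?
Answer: 320*I*√34 ≈ 1865.9*I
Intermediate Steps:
G = -39 (G = -3*(1 + 12) = -3*13 = -39)
F(s) = 8 - s
w = I*√34 (w = √(-39 + 5) = √(-34) = I*√34 ≈ 5.8309*I)
((F(J)/Z(-1))*(-32))*w = (((8 - 1*(-2))/(-1))*(-32))*(I*√34) = (((8 + 2)*(-1))*(-32))*(I*√34) = ((10*(-1))*(-32))*(I*√34) = (-10*(-32))*(I*√34) = 320*(I*√34) = 320*I*√34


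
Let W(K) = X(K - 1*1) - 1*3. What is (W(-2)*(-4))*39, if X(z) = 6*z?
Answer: 3276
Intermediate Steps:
W(K) = -9 + 6*K (W(K) = 6*(K - 1*1) - 1*3 = 6*(K - 1) - 3 = 6*(-1 + K) - 3 = (-6 + 6*K) - 3 = -9 + 6*K)
(W(-2)*(-4))*39 = ((-9 + 6*(-2))*(-4))*39 = ((-9 - 12)*(-4))*39 = -21*(-4)*39 = 84*39 = 3276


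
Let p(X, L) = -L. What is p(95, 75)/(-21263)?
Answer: 75/21263 ≈ 0.0035273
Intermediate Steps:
p(95, 75)/(-21263) = -1*75/(-21263) = -75*(-1/21263) = 75/21263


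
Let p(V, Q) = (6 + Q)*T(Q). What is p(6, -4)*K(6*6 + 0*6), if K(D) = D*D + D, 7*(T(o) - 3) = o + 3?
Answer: 53280/7 ≈ 7611.4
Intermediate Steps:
T(o) = 24/7 + o/7 (T(o) = 3 + (o + 3)/7 = 3 + (3 + o)/7 = 3 + (3/7 + o/7) = 24/7 + o/7)
K(D) = D + D**2 (K(D) = D**2 + D = D + D**2)
p(V, Q) = (6 + Q)*(24/7 + Q/7)
p(6, -4)*K(6*6 + 0*6) = ((6 - 4)*(24 - 4)/7)*((6*6 + 0*6)*(1 + (6*6 + 0*6))) = ((1/7)*2*20)*((36 + 0)*(1 + (36 + 0))) = 40*(36*(1 + 36))/7 = 40*(36*37)/7 = (40/7)*1332 = 53280/7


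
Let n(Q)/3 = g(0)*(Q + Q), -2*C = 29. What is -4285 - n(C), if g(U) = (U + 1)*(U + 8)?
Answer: -3589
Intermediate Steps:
C = -29/2 (C = -½*29 = -29/2 ≈ -14.500)
g(U) = (1 + U)*(8 + U)
n(Q) = 48*Q (n(Q) = 3*((8 + 0² + 9*0)*(Q + Q)) = 3*((8 + 0 + 0)*(2*Q)) = 3*(8*(2*Q)) = 3*(16*Q) = 48*Q)
-4285 - n(C) = -4285 - 48*(-29)/2 = -4285 - 1*(-696) = -4285 + 696 = -3589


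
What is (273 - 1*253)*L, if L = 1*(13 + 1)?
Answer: 280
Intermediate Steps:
L = 14 (L = 1*14 = 14)
(273 - 1*253)*L = (273 - 1*253)*14 = (273 - 253)*14 = 20*14 = 280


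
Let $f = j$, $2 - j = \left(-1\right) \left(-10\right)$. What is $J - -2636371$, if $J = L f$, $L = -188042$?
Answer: $4140707$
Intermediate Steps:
$j = -8$ ($j = 2 - \left(-1\right) \left(-10\right) = 2 - 10 = -8$)
$f = -8$
$J = 1504336$ ($J = \left(-188042\right) \left(-8\right) = 1504336$)
$J - -2636371 = 1504336 - -2636371 = 1504336 + 2636371 = 4140707$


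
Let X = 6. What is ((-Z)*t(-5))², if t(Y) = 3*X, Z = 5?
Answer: 8100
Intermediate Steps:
t(Y) = 18 (t(Y) = 3*6 = 18)
((-Z)*t(-5))² = (-1*5*18)² = (-5*18)² = (-90)² = 8100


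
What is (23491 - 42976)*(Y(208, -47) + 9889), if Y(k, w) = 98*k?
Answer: -589869405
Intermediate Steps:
(23491 - 42976)*(Y(208, -47) + 9889) = (23491 - 42976)*(98*208 + 9889) = -19485*(20384 + 9889) = -19485*30273 = -589869405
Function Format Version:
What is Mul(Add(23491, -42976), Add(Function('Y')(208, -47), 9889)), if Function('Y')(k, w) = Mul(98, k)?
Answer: -589869405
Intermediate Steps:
Mul(Add(23491, -42976), Add(Function('Y')(208, -47), 9889)) = Mul(Add(23491, -42976), Add(Mul(98, 208), 9889)) = Mul(-19485, Add(20384, 9889)) = Mul(-19485, 30273) = -589869405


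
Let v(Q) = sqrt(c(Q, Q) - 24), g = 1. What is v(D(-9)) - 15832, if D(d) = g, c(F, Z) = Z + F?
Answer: -15832 + I*sqrt(22) ≈ -15832.0 + 4.6904*I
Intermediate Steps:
c(F, Z) = F + Z
D(d) = 1
v(Q) = sqrt(-24 + 2*Q) (v(Q) = sqrt((Q + Q) - 24) = sqrt(2*Q - 24) = sqrt(-24 + 2*Q))
v(D(-9)) - 15832 = sqrt(-24 + 2*1) - 15832 = sqrt(-24 + 2) - 15832 = sqrt(-22) - 15832 = I*sqrt(22) - 15832 = -15832 + I*sqrt(22)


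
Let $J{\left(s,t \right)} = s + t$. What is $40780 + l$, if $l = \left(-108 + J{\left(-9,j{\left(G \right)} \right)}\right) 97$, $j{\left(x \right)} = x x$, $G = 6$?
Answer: $32923$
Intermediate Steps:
$j{\left(x \right)} = x^{2}$
$l = -7857$ ($l = \left(-108 - \left(9 - 6^{2}\right)\right) 97 = \left(-108 + \left(-9 + 36\right)\right) 97 = \left(-108 + 27\right) 97 = \left(-81\right) 97 = -7857$)
$40780 + l = 40780 - 7857 = 32923$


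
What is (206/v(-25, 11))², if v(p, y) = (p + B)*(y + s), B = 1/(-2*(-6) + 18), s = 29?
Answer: 95481/2244004 ≈ 0.042549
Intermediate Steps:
B = 1/30 (B = 1/(12 + 18) = 1/30 ≈ 0.033333)
v(p, y) = (29 + y)*(1/30 + p) (v(p, y) = (p + 1/30)*(y + 29) = (1/30 + p)*(29 + y) = (29 + y)*(1/30 + p))
(206/v(-25, 11))² = (206/(29/30 + 29*(-25) + (1/30)*11 - 25*11))² = (206/(29/30 - 725 + 11/30 - 275))² = (206/(-2996/3))² = (206*(-3/2996))² = (-309/1498)² = 95481/2244004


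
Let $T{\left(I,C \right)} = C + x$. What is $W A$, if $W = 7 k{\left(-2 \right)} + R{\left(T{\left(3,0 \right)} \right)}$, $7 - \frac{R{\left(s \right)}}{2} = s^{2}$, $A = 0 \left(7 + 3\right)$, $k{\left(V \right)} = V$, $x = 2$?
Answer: $0$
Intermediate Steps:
$T{\left(I,C \right)} = 2 + C$ ($T{\left(I,C \right)} = C + 2 = 2 + C$)
$A = 0$ ($A = 0 \cdot 10 = 0$)
$R{\left(s \right)} = 14 - 2 s^{2}$
$W = -8$ ($W = 7 \left(-2\right) + \left(14 - 2 \left(2 + 0\right)^{2}\right) = -14 + \left(14 - 2 \cdot 2^{2}\right) = -14 + \left(14 - 8\right) = -14 + 6 = -8$)
$W A = \left(-8\right) 0 = 0$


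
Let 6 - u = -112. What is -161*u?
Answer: -18998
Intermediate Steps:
u = 118 (u = 6 - 1*(-112) = 6 + 112 = 118)
-161*u = -161*118 = -18998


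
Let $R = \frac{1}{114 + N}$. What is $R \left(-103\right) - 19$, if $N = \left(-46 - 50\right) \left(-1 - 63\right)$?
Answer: $- \frac{119005}{6258} \approx -19.016$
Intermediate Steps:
$N = 6144$ ($N = \left(-96\right) \left(-64\right) = 6144$)
$R = \frac{1}{6258}$ ($R = \frac{1}{114 + 6144} = \frac{1}{6258} \approx 0.0001598$)
$R \left(-103\right) - 19 = \frac{1}{6258} \left(-103\right) - 19 = - \frac{103}{6258} - 19 = - \frac{119005}{6258}$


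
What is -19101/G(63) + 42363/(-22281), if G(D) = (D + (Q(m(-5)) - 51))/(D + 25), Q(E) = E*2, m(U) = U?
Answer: -6241991709/7427 ≈ -8.4045e+5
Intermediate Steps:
Q(E) = 2*E
G(D) = (-61 + D)/(25 + D) (G(D) = (D + (2*(-5) - 51))/(D + 25) = (D + (-10 - 51))/(25 + D) = (D - 61)/(25 + D) = (-61 + D)/(25 + D))
-19101/G(63) + 42363/(-22281) = -19101*(25 + 63)/(-61 + 63) + 42363/(-22281) = -19101/(2/88) + 42363*(-1/22281) = -19101/((1/88)*2) - 14121/7427 = -19101/1/44 - 14121/7427 = -19101*44 - 14121/7427 = -840444 - 14121/7427 = -6241991709/7427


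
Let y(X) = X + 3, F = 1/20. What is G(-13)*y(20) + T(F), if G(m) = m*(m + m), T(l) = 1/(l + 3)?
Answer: 474234/61 ≈ 7774.3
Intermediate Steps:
F = 1/20 ≈ 0.050000
T(l) = 1/(3 + l)
y(X) = 3 + X
G(m) = 2*m² (G(m) = m*(2*m) = 2*m²)
G(-13)*y(20) + T(F) = (2*(-13)²)*(3 + 20) + 1/(3 + 1/20) = (2*169)*23 + 1/(61/20) = 338*23 + 20/61 = 7774 + 20/61 = 474234/61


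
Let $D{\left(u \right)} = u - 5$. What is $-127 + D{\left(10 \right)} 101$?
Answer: $378$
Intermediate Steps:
$D{\left(u \right)} = -5 + u$ ($D{\left(u \right)} = u - 5 = -5 + u$)
$-127 + D{\left(10 \right)} 101 = -127 + \left(-5 + 10\right) 101 = -127 + 5 \cdot 101 = -127 + 505 = 378$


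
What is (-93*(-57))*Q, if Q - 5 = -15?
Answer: -53010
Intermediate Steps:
Q = -10 (Q = 5 - 15 = -10)
(-93*(-57))*Q = -93*(-57)*(-10) = 5301*(-10) = -53010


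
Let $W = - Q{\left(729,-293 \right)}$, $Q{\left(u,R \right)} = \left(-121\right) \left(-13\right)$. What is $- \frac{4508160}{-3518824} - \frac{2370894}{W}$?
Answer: $\frac{1043731255542}{691888769} \approx 1508.5$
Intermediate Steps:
$Q{\left(u,R \right)} = 1573$
$W = -1573$ ($W = \left(-1\right) 1573 = -1573$)
$- \frac{4508160}{-3518824} - \frac{2370894}{W} = - \frac{4508160}{-3518824} - \frac{2370894}{-1573} = \left(-4508160\right) \left(- \frac{1}{3518824}\right) - - \frac{2370894}{1573} = \frac{563520}{439853} + \frac{2370894}{1573} = \frac{1043731255542}{691888769}$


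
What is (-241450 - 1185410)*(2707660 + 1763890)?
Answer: -6380275833000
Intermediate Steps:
(-241450 - 1185410)*(2707660 + 1763890) = -1426860*4471550 = -6380275833000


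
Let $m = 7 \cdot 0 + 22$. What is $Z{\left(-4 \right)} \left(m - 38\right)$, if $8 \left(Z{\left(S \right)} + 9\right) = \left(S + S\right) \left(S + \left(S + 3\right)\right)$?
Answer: $64$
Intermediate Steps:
$m = 22$ ($m = 0 + 22 = 22$)
$Z{\left(S \right)} = -9 + \frac{S \left(3 + 2 S\right)}{4}$ ($Z{\left(S \right)} = -9 + \frac{\left(S + S\right) \left(S + \left(S + 3\right)\right)}{8} = -9 + \frac{2 S \left(S + \left(3 + S\right)\right)}{8} = -9 + \frac{2 S \left(3 + 2 S\right)}{8} = -9 + \frac{S \left(3 + 2 S\right)}{4}$)
$Z{\left(-4 \right)} \left(m - 38\right) = \left(-9 + \frac{\left(-4\right)^{2}}{2} + \frac{3}{4} \left(-4\right)\right) \left(22 - 38\right) = \left(-9 + \frac{1}{2} \cdot 16 - 3\right) \left(22 - 38\right) = \left(-9 + 8 - 3\right) \left(-16\right) = \left(-4\right) \left(-16\right) = 64$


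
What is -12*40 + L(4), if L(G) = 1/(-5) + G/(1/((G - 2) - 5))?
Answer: -2461/5 ≈ -492.20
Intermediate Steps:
L(G) = -⅕ + G*(-7 + G) (L(G) = 1*(-⅕) + G/(1/((-2 + G) - 5)) = -⅕ + G/(1/(-7 + G)) = -⅕ + G*(-7 + G))
-12*40 + L(4) = -12*40 + (-⅕ + 4² - 7*4) = -480 + (-⅕ + 16 - 28) = -480 - 61/5 = -2461/5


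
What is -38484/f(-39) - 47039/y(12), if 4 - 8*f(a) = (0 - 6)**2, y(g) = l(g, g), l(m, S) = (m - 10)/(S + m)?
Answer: -554847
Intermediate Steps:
l(m, S) = (-10 + m)/(S + m)
y(g) = (-10 + g)/(2*g) (y(g) = (-10 + g)/(g + g) = (-10 + g)/((2*g)) = (1/(2*g))*(-10 + g) = (-10 + g)/(2*g))
f(a) = -4 (f(a) = 1/2 - (0 - 6)**2/8 = 1/2 - 1/8*(-6)**2 = 1/2 - 1/8*36 = 1/2 - 9/2 = -4)
-38484/f(-39) - 47039/y(12) = -38484/(-4) - 47039*24/(-10 + 12) = -38484*(-1/4) - 47039/((1/2)*(1/12)*2) = 9621 - 47039/1/12 = 9621 - 47039*12 = 9621 - 564468 = -554847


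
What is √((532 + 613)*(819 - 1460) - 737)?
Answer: I*√734682 ≈ 857.14*I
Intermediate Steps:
√((532 + 613)*(819 - 1460) - 737) = √(1145*(-641) - 737) = √(-733945 - 737) = √(-734682) = I*√734682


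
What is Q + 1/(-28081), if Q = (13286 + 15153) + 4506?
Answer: 925128544/28081 ≈ 32945.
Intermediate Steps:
Q = 32945 (Q = 28439 + 4506 = 32945)
Q + 1/(-28081) = 32945 + 1/(-28081) = 32945 - 1/28081 = 925128544/28081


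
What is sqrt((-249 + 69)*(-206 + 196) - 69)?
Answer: sqrt(1731) ≈ 41.605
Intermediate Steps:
sqrt((-249 + 69)*(-206 + 196) - 69) = sqrt(-180*(-10) - 69) = sqrt(1800 - 69) = sqrt(1731)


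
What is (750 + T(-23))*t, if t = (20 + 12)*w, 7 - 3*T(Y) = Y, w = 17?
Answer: 413440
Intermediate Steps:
T(Y) = 7/3 - Y/3
t = 544 (t = (20 + 12)*17 = 32*17 = 544)
(750 + T(-23))*t = (750 + (7/3 - ⅓*(-23)))*544 = (750 + (7/3 + 23/3))*544 = (750 + 10)*544 = 760*544 = 413440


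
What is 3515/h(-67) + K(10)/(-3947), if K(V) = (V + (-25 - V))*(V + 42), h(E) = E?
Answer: -13786605/264449 ≈ -52.133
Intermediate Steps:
K(V) = -1050 - 25*V (K(V) = -25*(42 + V) = -1050 - 25*V)
3515/h(-67) + K(10)/(-3947) = 3515/(-67) + (-1050 - 25*10)/(-3947) = 3515*(-1/67) + (-1050 - 250)*(-1/3947) = -3515/67 - 1300*(-1/3947) = -3515/67 + 1300/3947 = -13786605/264449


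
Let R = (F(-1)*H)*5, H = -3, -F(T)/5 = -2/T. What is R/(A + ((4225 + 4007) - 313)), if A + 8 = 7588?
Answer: 150/15499 ≈ 0.0096780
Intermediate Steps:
F(T) = 10/T (F(T) = -(-10)/T = 10/T)
A = 7580 (A = -8 + 7588 = 7580)
R = 150 (R = ((10/(-1))*(-3))*5 = ((10*(-1))*(-3))*5 = -10*(-3)*5 = 30*5 = 150)
R/(A + ((4225 + 4007) - 313)) = 150/(7580 + ((4225 + 4007) - 313)) = 150/(7580 + (8232 - 313)) = 150/(7580 + 7919) = 150/15499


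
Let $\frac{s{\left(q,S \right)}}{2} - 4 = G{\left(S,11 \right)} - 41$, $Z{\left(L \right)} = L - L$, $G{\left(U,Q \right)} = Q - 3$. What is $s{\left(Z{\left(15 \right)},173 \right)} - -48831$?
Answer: $48773$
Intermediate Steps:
$G{\left(U,Q \right)} = -3 + Q$
$Z{\left(L \right)} = 0$
$s{\left(q,S \right)} = -58$ ($s{\left(q,S \right)} = 8 + 2 \left(\left(-3 + 11\right) - 41\right) = 8 + 2 \left(8 - 41\right) = 8 + 2 \left(-33\right) = 8 - 66 = -58$)
$s{\left(Z{\left(15 \right)},173 \right)} - -48831 = -58 - -48831 = -58 + 48831 = 48773$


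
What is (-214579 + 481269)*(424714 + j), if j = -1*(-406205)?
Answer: 221597788110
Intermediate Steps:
j = 406205
(-214579 + 481269)*(424714 + j) = (-214579 + 481269)*(424714 + 406205) = 266690*830919 = 221597788110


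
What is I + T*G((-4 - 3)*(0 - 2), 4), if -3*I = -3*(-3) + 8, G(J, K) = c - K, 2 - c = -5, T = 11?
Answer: 82/3 ≈ 27.333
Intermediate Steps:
c = 7 (c = 2 - 1*(-5) = 2 + 5 = 7)
G(J, K) = 7 - K
I = -17/3 (I = -(-3*(-3) + 8)/3 = -(9 + 8)/3 = -⅓*17 = -17/3 ≈ -5.6667)
I + T*G((-4 - 3)*(0 - 2), 4) = -17/3 + 11*(7 - 1*4) = -17/3 + 11*(7 - 4) = -17/3 + 11*3 = -17/3 + 33 = 82/3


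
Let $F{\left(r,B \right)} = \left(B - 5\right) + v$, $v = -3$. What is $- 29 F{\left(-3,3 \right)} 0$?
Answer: $0$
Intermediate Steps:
$F{\left(r,B \right)} = -8 + B$ ($F{\left(r,B \right)} = \left(B - 5\right) - 3 = \left(-5 + B\right) - 3 = -8 + B$)
$- 29 F{\left(-3,3 \right)} 0 = - 29 \left(-8 + 3\right) 0 = \left(-29\right) \left(-5\right) 0 = 145 \cdot 0 = 0$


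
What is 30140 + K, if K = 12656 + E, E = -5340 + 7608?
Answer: 45064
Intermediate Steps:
E = 2268
K = 14924 (K = 12656 + 2268 = 14924)
30140 + K = 30140 + 14924 = 45064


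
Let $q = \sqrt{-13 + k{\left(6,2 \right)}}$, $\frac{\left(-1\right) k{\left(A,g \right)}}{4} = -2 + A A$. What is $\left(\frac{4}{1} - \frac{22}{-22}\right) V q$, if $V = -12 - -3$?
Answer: $- 45 i \sqrt{149} \approx - 549.29 i$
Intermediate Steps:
$k{\left(A,g \right)} = 8 - 4 A^{2}$ ($k{\left(A,g \right)} = - 4 \left(-2 + A A\right) = - 4 \left(-2 + A^{2}\right) = 8 - 4 A^{2}$)
$q = i \sqrt{149}$ ($q = \sqrt{-13 + \left(8 - 4 \cdot 6^{2}\right)} = \sqrt{-13 + \left(8 - 144\right)} = \sqrt{-13 - 136} = \sqrt{-149} = i \sqrt{149} \approx 12.207 i$)
$V = -9$ ($V = -12 + 3 = -9$)
$\left(\frac{4}{1} - \frac{22}{-22}\right) V q = \left(\frac{4}{1} - \frac{22}{-22}\right) \left(-9\right) i \sqrt{149} = \left(4 \cdot 1 - -1\right) \left(-9\right) i \sqrt{149} = \left(4 + 1\right) \left(-9\right) i \sqrt{149} = 5 \left(-9\right) i \sqrt{149} = - 45 i \sqrt{149}$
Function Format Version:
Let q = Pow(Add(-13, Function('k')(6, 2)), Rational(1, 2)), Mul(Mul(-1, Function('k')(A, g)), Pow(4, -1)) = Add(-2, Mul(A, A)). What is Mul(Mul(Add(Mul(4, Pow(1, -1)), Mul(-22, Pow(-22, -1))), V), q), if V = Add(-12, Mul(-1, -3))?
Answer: Mul(-45, I, Pow(149, Rational(1, 2))) ≈ Mul(-549.29, I)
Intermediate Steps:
Function('k')(A, g) = Add(8, Mul(-4, Pow(A, 2))) (Function('k')(A, g) = Mul(-4, Add(-2, Mul(A, A))) = Mul(-4, Add(-2, Pow(A, 2))) = Add(8, Mul(-4, Pow(A, 2))))
q = Mul(I, Pow(149, Rational(1, 2))) (q = Pow(Add(-13, Add(8, Mul(-4, Pow(6, 2)))), Rational(1, 2)) = Pow(Add(-13, Add(8, Mul(-4, 36))), Rational(1, 2)) = Pow(Add(-13, Add(8, -144)), Rational(1, 2)) = Pow(Add(-13, -136), Rational(1, 2)) = Pow(-149, Rational(1, 2)) = Mul(I, Pow(149, Rational(1, 2))) ≈ Mul(12.207, I))
V = -9 (V = Add(-12, 3) = -9)
Mul(Mul(Add(Mul(4, Pow(1, -1)), Mul(-22, Pow(-22, -1))), V), q) = Mul(Mul(Add(Mul(4, Pow(1, -1)), Mul(-22, Pow(-22, -1))), -9), Mul(I, Pow(149, Rational(1, 2)))) = Mul(Mul(Add(Mul(4, 1), Mul(-22, Rational(-1, 22))), -9), Mul(I, Pow(149, Rational(1, 2)))) = Mul(Mul(Add(4, 1), -9), Mul(I, Pow(149, Rational(1, 2)))) = Mul(Mul(5, -9), Mul(I, Pow(149, Rational(1, 2)))) = Mul(-45, Mul(I, Pow(149, Rational(1, 2)))) = Mul(-45, I, Pow(149, Rational(1, 2)))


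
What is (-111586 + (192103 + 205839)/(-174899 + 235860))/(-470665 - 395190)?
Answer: 6801996204/52783386655 ≈ 0.12887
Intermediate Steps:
(-111586 + (192103 + 205839)/(-174899 + 235860))/(-470665 - 395190) = (-111586 + 397942/60961)/(-865855) = (-111586 + 397942*(1/60961))*(-1/865855) = (-111586 + 397942/60961)*(-1/865855) = -6801996204/60961*(-1/865855) = 6801996204/52783386655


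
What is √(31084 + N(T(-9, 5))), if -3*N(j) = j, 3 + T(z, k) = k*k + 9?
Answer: √279663/3 ≈ 176.28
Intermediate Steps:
T(z, k) = 6 + k² (T(z, k) = -3 + (k*k + 9) = -3 + (k² + 9) = -3 + (9 + k²) = 6 + k²)
N(j) = -j/3
√(31084 + N(T(-9, 5))) = √(31084 - (6 + 5²)/3) = √(31084 - (6 + 25)/3) = √(31084 - ⅓*31) = √(31084 - 31/3) = √(93221/3) = √279663/3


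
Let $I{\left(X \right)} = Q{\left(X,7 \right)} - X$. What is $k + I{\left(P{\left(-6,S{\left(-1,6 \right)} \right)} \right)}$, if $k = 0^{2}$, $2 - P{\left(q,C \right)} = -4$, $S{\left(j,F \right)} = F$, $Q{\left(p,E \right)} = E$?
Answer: $1$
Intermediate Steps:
$P{\left(q,C \right)} = 6$ ($P{\left(q,C \right)} = 2 - -4 = 2 + 4 = 6$)
$I{\left(X \right)} = 7 - X$
$k = 0$
$k + I{\left(P{\left(-6,S{\left(-1,6 \right)} \right)} \right)} = 0 + \left(7 - 6\right) = 0 + 1 = 1$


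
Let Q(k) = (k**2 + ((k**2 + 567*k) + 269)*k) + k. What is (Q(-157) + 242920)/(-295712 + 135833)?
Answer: -10331269/159879 ≈ -64.619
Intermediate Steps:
Q(k) = k + k**2 + k*(269 + k**2 + 567*k) (Q(k) = (k**2 + (269 + k**2 + 567*k)*k) + k = (k**2 + k*(269 + k**2 + 567*k)) + k = k + k**2 + k*(269 + k**2 + 567*k))
(Q(-157) + 242920)/(-295712 + 135833) = (-157*(270 + (-157)**2 + 568*(-157)) + 242920)/(-295712 + 135833) = (-157*(270 + 24649 - 89176) + 242920)/(-159879) = (-157*(-64257) + 242920)*(-1/159879) = (10088349 + 242920)*(-1/159879) = 10331269*(-1/159879) = -10331269/159879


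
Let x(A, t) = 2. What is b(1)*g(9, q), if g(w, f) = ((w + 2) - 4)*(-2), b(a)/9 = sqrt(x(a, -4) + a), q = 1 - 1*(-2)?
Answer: -126*sqrt(3) ≈ -218.24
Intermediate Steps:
q = 3 (q = 1 + 2 = 3)
b(a) = 9*sqrt(2 + a)
g(w, f) = 4 - 2*w (g(w, f) = ((2 + w) - 4)*(-2) = (-2 + w)*(-2) = 4 - 2*w)
b(1)*g(9, q) = (9*sqrt(2 + 1))*(4 - 2*9) = (9*sqrt(3))*(4 - 18) = (9*sqrt(3))*(-14) = -126*sqrt(3)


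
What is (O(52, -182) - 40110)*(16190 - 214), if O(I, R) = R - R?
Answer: -640797360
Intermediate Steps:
O(I, R) = 0
(O(52, -182) - 40110)*(16190 - 214) = (0 - 40110)*(16190 - 214) = -40110*15976 = -640797360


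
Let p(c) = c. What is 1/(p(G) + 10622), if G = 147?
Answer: 1/10769 ≈ 9.2859e-5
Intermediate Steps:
1/(p(G) + 10622) = 1/(147 + 10622) = 1/10769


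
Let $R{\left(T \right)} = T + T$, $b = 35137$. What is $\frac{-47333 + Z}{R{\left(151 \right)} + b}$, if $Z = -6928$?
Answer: $- \frac{18087}{11813} \approx -1.5311$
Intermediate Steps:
$R{\left(T \right)} = 2 T$
$\frac{-47333 + Z}{R{\left(151 \right)} + b} = \frac{-47333 - 6928}{2 \cdot 151 + 35137} = - \frac{54261}{302 + 35137} = - \frac{54261}{35439} = \left(-54261\right) \frac{1}{35439} = - \frac{18087}{11813}$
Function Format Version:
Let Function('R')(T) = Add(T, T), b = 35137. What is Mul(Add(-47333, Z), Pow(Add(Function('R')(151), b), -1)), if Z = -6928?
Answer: Rational(-18087, 11813) ≈ -1.5311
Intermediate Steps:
Function('R')(T) = Mul(2, T)
Mul(Add(-47333, Z), Pow(Add(Function('R')(151), b), -1)) = Mul(Add(-47333, -6928), Pow(Add(Mul(2, 151), 35137), -1)) = Mul(-54261, Pow(Add(302, 35137), -1)) = Mul(-54261, Pow(35439, -1)) = Mul(-54261, Rational(1, 35439)) = Rational(-18087, 11813)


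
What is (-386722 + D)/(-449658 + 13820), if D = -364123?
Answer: 750845/435838 ≈ 1.7228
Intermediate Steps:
(-386722 + D)/(-449658 + 13820) = (-386722 - 364123)/(-449658 + 13820) = -750845/(-435838) = -750845*(-1/435838) = 750845/435838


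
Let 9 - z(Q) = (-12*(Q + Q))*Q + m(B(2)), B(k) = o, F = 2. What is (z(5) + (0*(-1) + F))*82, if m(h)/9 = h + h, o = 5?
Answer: 42722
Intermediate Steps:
B(k) = 5
m(h) = 18*h (m(h) = 9*(h + h) = 9*(2*h) = 18*h)
z(Q) = -81 + 24*Q**2 (z(Q) = 9 - ((-12*(Q + Q))*Q + 18*5) = 9 - ((-24*Q)*Q + 90) = 9 - (-24*Q**2 + 90) = 9 - (90 - 24*Q**2) = 9 + (-90 + 24*Q**2) = -81 + 24*Q**2)
(z(5) + (0*(-1) + F))*82 = ((-81 + 24*5**2) + (0*(-1) + 2))*82 = ((-81 + 24*25) + (0 + 2))*82 = ((-81 + 600) + 2)*82 = (519 + 2)*82 = 521*82 = 42722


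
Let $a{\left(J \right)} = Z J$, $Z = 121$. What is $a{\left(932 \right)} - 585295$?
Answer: $-472523$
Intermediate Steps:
$a{\left(J \right)} = 121 J$
$a{\left(932 \right)} - 585295 = 121 \cdot 932 - 585295 = 112772 - 585295 = -472523$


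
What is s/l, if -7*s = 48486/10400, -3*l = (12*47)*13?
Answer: 24243/88961600 ≈ 0.00027251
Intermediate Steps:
l = -2444 (l = -12*47*13/3 = -188*13 = -⅓*7332 = -2444)
s = -24243/36400 (s = -48486/(7*10400) = -⅐*24243/5200 = -24243/36400 ≈ -0.66602)
s/l = -24243/36400/(-2444) = -24243/36400*(-1/2444) = 24243/88961600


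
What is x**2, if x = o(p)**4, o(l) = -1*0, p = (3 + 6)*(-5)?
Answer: 0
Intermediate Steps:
p = -45 (p = 9*(-5) = -45)
o(l) = 0
x = 0 (x = 0**4 = 0)
x**2 = 0**2 = 0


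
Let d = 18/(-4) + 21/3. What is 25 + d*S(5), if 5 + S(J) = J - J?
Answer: 25/2 ≈ 12.500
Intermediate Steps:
S(J) = -5 (S(J) = -5 + (J - J) = -5 + 0 = -5)
d = 5/2 (d = 18*(-¼) + 21*(⅓) = -9/2 + 7 = 5/2 ≈ 2.5000)
25 + d*S(5) = 25 + (5/2)*(-5) = 25 - 25/2 = 25/2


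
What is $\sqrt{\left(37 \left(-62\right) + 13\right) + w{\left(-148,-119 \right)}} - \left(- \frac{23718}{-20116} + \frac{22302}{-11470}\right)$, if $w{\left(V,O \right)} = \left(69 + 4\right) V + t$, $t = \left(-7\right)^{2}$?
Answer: $\frac{44145393}{57682630} + 2 i \sqrt{3259} \approx 0.76532 + 114.18 i$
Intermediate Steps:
$t = 49$
$w{\left(V,O \right)} = 49 + 73 V$ ($w{\left(V,O \right)} = \left(69 + 4\right) V + 49 = 73 V + 49 = 49 + 73 V$)
$\sqrt{\left(37 \left(-62\right) + 13\right) + w{\left(-148,-119 \right)}} - \left(- \frac{23718}{-20116} + \frac{22302}{-11470}\right) = \sqrt{\left(37 \left(-62\right) + 13\right) + \left(49 + 73 \left(-148\right)\right)} - \left(- \frac{23718}{-20116} + \frac{22302}{-11470}\right) = \sqrt{\left(-2294 + 13\right) + \left(49 - 10804\right)} - \left(\left(-23718\right) \left(- \frac{1}{20116}\right) + 22302 \left(- \frac{1}{11470}\right)\right) = \sqrt{-2281 - 10755} - \left(\frac{11859}{10058} - \frac{11151}{5735}\right) = \sqrt{-13036} - - \frac{44145393}{57682630} = 2 i \sqrt{3259} + \frac{44145393}{57682630} = \frac{44145393}{57682630} + 2 i \sqrt{3259}$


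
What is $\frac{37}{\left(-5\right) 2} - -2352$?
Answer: $\frac{23483}{10} \approx 2348.3$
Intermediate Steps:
$\frac{37}{\left(-5\right) 2} - -2352 = \frac{37}{-10} + 2352 = 37 \left(- \frac{1}{10}\right) + 2352 = - \frac{37}{10} + 2352 = \frac{23483}{10}$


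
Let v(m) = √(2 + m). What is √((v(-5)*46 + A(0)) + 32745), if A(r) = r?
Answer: √(32745 + 46*I*√3) ≈ 180.96 + 0.22*I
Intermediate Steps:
√((v(-5)*46 + A(0)) + 32745) = √((√(2 - 5)*46 + 0) + 32745) = √((√(-3)*46 + 0) + 32745) = √(((I*√3)*46 + 0) + 32745) = √((46*I*√3 + 0) + 32745) = √(46*I*√3 + 32745) = √(32745 + 46*I*√3)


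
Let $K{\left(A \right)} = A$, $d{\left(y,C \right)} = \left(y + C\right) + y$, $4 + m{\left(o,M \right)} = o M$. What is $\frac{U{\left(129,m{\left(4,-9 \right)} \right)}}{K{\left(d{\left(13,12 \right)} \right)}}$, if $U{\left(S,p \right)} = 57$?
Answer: $\frac{3}{2} \approx 1.5$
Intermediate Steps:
$m{\left(o,M \right)} = -4 + M o$ ($m{\left(o,M \right)} = -4 + o M = -4 + M o$)
$d{\left(y,C \right)} = C + 2 y$ ($d{\left(y,C \right)} = \left(C + y\right) + y = C + 2 y$)
$\frac{U{\left(129,m{\left(4,-9 \right)} \right)}}{K{\left(d{\left(13,12 \right)} \right)}} = \frac{57}{12 + 2 \cdot 13} = \frac{57}{12 + 26} = \frac{57}{38} = 57 \cdot \frac{1}{38} = \frac{3}{2}$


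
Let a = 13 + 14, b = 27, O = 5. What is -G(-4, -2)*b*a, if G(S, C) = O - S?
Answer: -6561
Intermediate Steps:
G(S, C) = 5 - S
a = 27
-G(-4, -2)*b*a = -(5 - 1*(-4))*27*27 = -(5 + 4)*27*27 = -9*27*27 = -243*27 = -1*6561 = -6561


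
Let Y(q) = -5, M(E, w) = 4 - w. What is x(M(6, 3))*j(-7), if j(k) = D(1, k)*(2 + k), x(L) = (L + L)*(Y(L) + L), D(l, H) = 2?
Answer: 80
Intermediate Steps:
x(L) = 2*L*(-5 + L) (x(L) = (L + L)*(-5 + L) = (2*L)*(-5 + L) = 2*L*(-5 + L))
j(k) = 4 + 2*k (j(k) = 2*(2 + k) = 4 + 2*k)
x(M(6, 3))*j(-7) = (2*(4 - 1*3)*(-5 + (4 - 1*3)))*(4 + 2*(-7)) = (2*(4 - 3)*(-5 + (4 - 3)))*(4 - 14) = (2*1*(-5 + 1))*(-10) = (2*1*(-4))*(-10) = -8*(-10) = 80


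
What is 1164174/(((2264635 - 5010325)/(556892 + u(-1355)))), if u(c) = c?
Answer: -107790288573/457615 ≈ -2.3555e+5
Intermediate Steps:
1164174/(((2264635 - 5010325)/(556892 + u(-1355)))) = 1164174/(((2264635 - 5010325)/(556892 - 1355))) = 1164174/((-2745690/555537)) = 1164174/((-2745690*1/555537)) = 1164174/(-915230/185179) = 1164174*(-185179/915230) = -107790288573/457615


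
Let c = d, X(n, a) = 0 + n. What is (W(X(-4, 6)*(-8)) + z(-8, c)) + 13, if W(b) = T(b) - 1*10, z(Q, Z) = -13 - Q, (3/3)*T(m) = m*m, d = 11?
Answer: 1022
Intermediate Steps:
X(n, a) = n
c = 11
T(m) = m² (T(m) = m*m = m²)
W(b) = -10 + b² (W(b) = b² - 1*10 = b² - 10 = -10 + b²)
(W(X(-4, 6)*(-8)) + z(-8, c)) + 13 = ((-10 + (-4*(-8))²) + (-13 - 1*(-8))) + 13 = ((-10 + 32²) + (-13 + 8)) + 13 = ((-10 + 1024) - 5) + 13 = (1014 - 5) + 13 = 1009 + 13 = 1022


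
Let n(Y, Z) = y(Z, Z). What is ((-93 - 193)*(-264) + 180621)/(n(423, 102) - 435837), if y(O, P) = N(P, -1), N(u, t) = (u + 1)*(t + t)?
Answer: -256125/436043 ≈ -0.58739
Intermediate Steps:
N(u, t) = 2*t*(1 + u) (N(u, t) = (1 + u)*(2*t) = 2*t*(1 + u))
y(O, P) = -2 - 2*P (y(O, P) = 2*(-1)*(1 + P) = -2 - 2*P)
n(Y, Z) = -2 - 2*Z
((-93 - 193)*(-264) + 180621)/(n(423, 102) - 435837) = ((-93 - 193)*(-264) + 180621)/((-2 - 2*102) - 435837) = (-286*(-264) + 180621)/((-2 - 204) - 435837) = (75504 + 180621)/(-206 - 435837) = 256125/(-436043) = 256125*(-1/436043) = -256125/436043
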